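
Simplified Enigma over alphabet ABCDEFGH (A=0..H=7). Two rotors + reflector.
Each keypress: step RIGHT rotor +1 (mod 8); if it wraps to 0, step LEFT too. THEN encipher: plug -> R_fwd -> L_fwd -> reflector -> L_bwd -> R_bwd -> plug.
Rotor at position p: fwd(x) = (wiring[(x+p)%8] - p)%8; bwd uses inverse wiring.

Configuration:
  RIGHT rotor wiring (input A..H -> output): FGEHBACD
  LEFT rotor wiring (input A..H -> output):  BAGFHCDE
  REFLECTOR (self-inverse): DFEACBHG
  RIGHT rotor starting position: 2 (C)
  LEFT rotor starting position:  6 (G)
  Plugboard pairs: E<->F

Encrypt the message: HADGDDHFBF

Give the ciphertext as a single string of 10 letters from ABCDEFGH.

Char 1 ('H'): step: R->3, L=6; H->plug->H->R->B->L->G->refl->H->L'->F->R'->C->plug->C
Char 2 ('A'): step: R->4, L=6; A->plug->A->R->F->L->H->refl->G->L'->B->R'->E->plug->F
Char 3 ('D'): step: R->5, L=6; D->plug->D->R->A->L->F->refl->B->L'->G->R'->C->plug->C
Char 4 ('G'): step: R->6, L=6; G->plug->G->R->D->L->C->refl->E->L'->H->R'->C->plug->C
Char 5 ('D'): step: R->7, L=6; D->plug->D->R->F->L->H->refl->G->L'->B->R'->G->plug->G
Char 6 ('D'): step: R->0, L->7 (L advanced); D->plug->D->R->H->L->E->refl->C->L'->B->R'->E->plug->F
Char 7 ('H'): step: R->1, L=7; H->plug->H->R->E->L->G->refl->H->L'->D->R'->B->plug->B
Char 8 ('F'): step: R->2, L=7; F->plug->E->R->A->L->F->refl->B->L'->C->R'->A->plug->A
Char 9 ('B'): step: R->3, L=7; B->plug->B->R->G->L->D->refl->A->L'->F->R'->C->plug->C
Char 10 ('F'): step: R->4, L=7; F->plug->E->R->B->L->C->refl->E->L'->H->R'->D->plug->D

Answer: CFCCGFBACD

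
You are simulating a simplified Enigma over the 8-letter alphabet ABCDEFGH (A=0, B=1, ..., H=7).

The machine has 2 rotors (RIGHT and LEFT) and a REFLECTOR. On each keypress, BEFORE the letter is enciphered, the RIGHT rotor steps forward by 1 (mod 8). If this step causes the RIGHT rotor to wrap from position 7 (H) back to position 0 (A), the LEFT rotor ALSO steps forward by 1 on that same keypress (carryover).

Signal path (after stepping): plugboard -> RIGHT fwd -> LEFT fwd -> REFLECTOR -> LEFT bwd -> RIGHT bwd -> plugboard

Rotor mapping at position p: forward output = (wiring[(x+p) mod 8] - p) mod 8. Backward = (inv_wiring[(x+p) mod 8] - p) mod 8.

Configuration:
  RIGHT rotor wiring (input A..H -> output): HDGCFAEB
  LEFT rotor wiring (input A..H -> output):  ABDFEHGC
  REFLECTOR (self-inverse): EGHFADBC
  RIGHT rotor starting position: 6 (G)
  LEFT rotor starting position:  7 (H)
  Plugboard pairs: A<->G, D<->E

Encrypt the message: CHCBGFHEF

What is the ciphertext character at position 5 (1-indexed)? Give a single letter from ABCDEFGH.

Char 1 ('C'): step: R->7, L=7; C->plug->C->R->E->L->G->refl->B->L'->B->R'->G->plug->A
Char 2 ('H'): step: R->0, L->0 (L advanced); H->plug->H->R->B->L->B->refl->G->L'->G->R'->C->plug->C
Char 3 ('C'): step: R->1, L=0; C->plug->C->R->B->L->B->refl->G->L'->G->R'->H->plug->H
Char 4 ('B'): step: R->2, L=0; B->plug->B->R->A->L->A->refl->E->L'->E->R'->A->plug->G
Char 5 ('G'): step: R->3, L=0; G->plug->A->R->H->L->C->refl->H->L'->F->R'->C->plug->C

C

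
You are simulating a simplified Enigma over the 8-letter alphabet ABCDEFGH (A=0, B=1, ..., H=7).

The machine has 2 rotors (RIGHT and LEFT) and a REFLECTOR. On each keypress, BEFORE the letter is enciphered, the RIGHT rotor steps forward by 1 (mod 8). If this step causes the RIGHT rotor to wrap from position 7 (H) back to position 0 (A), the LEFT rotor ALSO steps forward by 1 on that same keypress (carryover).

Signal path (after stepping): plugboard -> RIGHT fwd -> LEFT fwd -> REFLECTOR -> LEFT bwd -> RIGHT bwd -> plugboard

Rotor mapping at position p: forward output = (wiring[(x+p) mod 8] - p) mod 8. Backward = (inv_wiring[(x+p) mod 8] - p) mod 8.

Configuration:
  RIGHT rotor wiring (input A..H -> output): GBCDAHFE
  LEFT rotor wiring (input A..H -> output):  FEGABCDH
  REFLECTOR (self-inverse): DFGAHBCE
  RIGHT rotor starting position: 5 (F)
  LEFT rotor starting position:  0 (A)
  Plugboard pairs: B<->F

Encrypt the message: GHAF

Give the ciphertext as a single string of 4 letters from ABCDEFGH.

Answer: BDGB

Derivation:
Char 1 ('G'): step: R->6, L=0; G->plug->G->R->C->L->G->refl->C->L'->F->R'->F->plug->B
Char 2 ('H'): step: R->7, L=0; H->plug->H->R->G->L->D->refl->A->L'->D->R'->D->plug->D
Char 3 ('A'): step: R->0, L->1 (L advanced); A->plug->A->R->G->L->G->refl->C->L'->F->R'->G->plug->G
Char 4 ('F'): step: R->1, L=1; F->plug->B->R->B->L->F->refl->B->L'->E->R'->F->plug->B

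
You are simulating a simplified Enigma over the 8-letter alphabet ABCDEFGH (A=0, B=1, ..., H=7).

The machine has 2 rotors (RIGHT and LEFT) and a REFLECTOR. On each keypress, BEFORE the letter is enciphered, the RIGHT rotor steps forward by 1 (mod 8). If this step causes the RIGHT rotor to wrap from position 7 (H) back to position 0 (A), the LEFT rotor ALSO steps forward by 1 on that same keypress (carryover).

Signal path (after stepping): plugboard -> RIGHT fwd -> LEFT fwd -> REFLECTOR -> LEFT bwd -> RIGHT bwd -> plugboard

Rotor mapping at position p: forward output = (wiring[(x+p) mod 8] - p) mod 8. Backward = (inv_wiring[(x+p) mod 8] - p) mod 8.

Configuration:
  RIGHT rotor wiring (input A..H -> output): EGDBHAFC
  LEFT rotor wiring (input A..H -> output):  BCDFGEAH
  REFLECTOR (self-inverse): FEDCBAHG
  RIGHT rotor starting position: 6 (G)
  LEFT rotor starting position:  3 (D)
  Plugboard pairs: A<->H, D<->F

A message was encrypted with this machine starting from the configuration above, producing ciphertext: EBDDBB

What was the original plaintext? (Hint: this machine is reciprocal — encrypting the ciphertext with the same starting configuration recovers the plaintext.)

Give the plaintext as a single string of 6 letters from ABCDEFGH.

Char 1 ('E'): step: R->7, L=3; E->plug->E->R->C->L->B->refl->E->L'->E->R'->D->plug->F
Char 2 ('B'): step: R->0, L->4 (L advanced); B->plug->B->R->G->L->H->refl->G->L'->F->R'->G->plug->G
Char 3 ('D'): step: R->1, L=4; D->plug->F->R->E->L->F->refl->A->L'->B->R'->G->plug->G
Char 4 ('D'): step: R->2, L=4; D->plug->F->R->A->L->C->refl->D->L'->D->R'->E->plug->E
Char 5 ('B'): step: R->3, L=4; B->plug->B->R->E->L->F->refl->A->L'->B->R'->F->plug->D
Char 6 ('B'): step: R->4, L=4; B->plug->B->R->E->L->F->refl->A->L'->B->R'->C->plug->C

Answer: FGGEDC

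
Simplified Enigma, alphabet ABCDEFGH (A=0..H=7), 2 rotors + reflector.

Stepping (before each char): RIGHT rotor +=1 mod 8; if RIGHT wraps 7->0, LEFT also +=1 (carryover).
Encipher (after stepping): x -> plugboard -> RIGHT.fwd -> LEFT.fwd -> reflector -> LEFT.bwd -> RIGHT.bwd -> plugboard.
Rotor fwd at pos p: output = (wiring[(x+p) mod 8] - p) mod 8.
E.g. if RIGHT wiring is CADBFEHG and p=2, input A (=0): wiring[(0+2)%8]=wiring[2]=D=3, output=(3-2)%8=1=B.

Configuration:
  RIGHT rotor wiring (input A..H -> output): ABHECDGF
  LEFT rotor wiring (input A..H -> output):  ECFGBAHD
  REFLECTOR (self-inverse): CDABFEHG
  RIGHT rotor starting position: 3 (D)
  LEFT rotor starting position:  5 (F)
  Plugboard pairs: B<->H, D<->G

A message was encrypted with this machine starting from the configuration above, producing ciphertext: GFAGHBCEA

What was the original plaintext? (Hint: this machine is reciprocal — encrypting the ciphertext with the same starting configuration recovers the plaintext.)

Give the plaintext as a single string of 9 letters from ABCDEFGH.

Answer: FGFAFFDBB

Derivation:
Char 1 ('G'): step: R->4, L=5; G->plug->D->R->B->L->C->refl->A->L'->F->R'->F->plug->F
Char 2 ('F'): step: R->5, L=5; F->plug->F->R->C->L->G->refl->H->L'->D->R'->D->plug->G
Char 3 ('A'): step: R->6, L=5; A->plug->A->R->A->L->D->refl->B->L'->G->R'->F->plug->F
Char 4 ('G'): step: R->7, L=5; G->plug->D->R->A->L->D->refl->B->L'->G->R'->A->plug->A
Char 5 ('H'): step: R->0, L->6 (L advanced); H->plug->B->R->B->L->F->refl->E->L'->D->R'->F->plug->F
Char 6 ('B'): step: R->1, L=6; B->plug->H->R->H->L->C->refl->A->L'->F->R'->F->plug->F
Char 7 ('C'): step: R->2, L=6; C->plug->C->R->A->L->B->refl->D->L'->G->R'->G->plug->D
Char 8 ('E'): step: R->3, L=6; E->plug->E->R->C->L->G->refl->H->L'->E->R'->H->plug->B
Char 9 ('A'): step: R->4, L=6; A->plug->A->R->G->L->D->refl->B->L'->A->R'->H->plug->B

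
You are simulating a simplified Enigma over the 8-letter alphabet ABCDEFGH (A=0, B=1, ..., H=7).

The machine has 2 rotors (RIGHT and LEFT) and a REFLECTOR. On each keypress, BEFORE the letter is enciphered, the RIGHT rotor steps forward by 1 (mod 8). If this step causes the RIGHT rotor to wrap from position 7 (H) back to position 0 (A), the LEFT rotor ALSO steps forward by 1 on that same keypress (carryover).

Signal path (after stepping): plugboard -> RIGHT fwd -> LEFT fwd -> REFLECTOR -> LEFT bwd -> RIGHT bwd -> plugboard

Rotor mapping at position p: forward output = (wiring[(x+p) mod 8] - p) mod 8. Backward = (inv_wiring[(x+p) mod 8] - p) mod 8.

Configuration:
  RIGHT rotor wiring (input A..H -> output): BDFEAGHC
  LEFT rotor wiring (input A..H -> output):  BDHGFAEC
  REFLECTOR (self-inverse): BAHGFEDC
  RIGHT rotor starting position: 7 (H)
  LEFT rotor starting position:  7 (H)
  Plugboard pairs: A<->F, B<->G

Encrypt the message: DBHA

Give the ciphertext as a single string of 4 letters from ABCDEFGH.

Char 1 ('D'): step: R->0, L->0 (L advanced); D->plug->D->R->E->L->F->refl->E->L'->G->R'->F->plug->A
Char 2 ('B'): step: R->1, L=0; B->plug->G->R->B->L->D->refl->G->L'->D->R'->C->plug->C
Char 3 ('H'): step: R->2, L=0; H->plug->H->R->B->L->D->refl->G->L'->D->R'->A->plug->F
Char 4 ('A'): step: R->3, L=0; A->plug->F->R->G->L->E->refl->F->L'->E->R'->D->plug->D

Answer: ACFD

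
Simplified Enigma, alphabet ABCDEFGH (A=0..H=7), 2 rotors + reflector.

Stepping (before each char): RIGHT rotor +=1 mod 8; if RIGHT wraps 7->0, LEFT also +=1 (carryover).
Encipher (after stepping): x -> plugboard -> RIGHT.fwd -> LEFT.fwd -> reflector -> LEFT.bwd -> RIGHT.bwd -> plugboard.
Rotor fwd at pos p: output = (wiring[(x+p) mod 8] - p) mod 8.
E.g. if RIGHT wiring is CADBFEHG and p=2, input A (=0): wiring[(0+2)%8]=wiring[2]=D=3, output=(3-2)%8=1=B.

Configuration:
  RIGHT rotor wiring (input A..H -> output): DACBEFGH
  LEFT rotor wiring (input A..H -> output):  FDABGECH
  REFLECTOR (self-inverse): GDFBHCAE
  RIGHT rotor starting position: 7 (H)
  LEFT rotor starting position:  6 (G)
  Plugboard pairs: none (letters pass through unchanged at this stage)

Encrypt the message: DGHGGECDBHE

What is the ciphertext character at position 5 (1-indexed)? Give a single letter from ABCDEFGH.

Char 1 ('D'): step: R->0, L->7 (L advanced); D->plug->D->R->B->L->G->refl->A->L'->A->R'->B->plug->B
Char 2 ('G'): step: R->1, L=7; G->plug->G->R->G->L->F->refl->C->L'->E->R'->E->plug->E
Char 3 ('H'): step: R->2, L=7; H->plug->H->R->G->L->F->refl->C->L'->E->R'->E->plug->E
Char 4 ('G'): step: R->3, L=7; G->plug->G->R->F->L->H->refl->E->L'->C->R'->C->plug->C
Char 5 ('G'): step: R->4, L=7; G->plug->G->R->G->L->F->refl->C->L'->E->R'->F->plug->F

F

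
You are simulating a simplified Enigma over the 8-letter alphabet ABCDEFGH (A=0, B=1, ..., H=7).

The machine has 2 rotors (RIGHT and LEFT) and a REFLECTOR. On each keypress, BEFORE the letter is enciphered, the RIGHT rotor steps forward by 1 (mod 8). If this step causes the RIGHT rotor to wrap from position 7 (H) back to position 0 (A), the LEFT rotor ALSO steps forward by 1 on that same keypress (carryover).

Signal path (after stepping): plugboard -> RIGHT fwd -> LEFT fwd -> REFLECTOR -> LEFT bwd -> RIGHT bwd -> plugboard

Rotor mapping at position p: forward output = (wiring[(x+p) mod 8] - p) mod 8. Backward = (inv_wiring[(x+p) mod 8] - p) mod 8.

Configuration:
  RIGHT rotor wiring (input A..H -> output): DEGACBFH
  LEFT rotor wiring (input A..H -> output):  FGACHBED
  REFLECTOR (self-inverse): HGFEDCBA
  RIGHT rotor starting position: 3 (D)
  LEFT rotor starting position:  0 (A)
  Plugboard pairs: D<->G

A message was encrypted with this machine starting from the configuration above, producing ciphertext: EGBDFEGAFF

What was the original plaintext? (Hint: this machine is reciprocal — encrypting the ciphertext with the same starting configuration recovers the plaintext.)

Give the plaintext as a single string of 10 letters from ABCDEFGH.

Char 1 ('E'): step: R->4, L=0; E->plug->E->R->H->L->D->refl->E->L'->G->R'->A->plug->A
Char 2 ('G'): step: R->5, L=0; G->plug->D->R->G->L->E->refl->D->L'->H->R'->E->plug->E
Char 3 ('B'): step: R->6, L=0; B->plug->B->R->B->L->G->refl->B->L'->F->R'->C->plug->C
Char 4 ('D'): step: R->7, L=0; D->plug->G->R->C->L->A->refl->H->L'->E->R'->B->plug->B
Char 5 ('F'): step: R->0, L->1 (L advanced); F->plug->F->R->B->L->H->refl->A->L'->E->R'->B->plug->B
Char 6 ('E'): step: R->1, L=1; E->plug->E->R->A->L->F->refl->C->L'->G->R'->G->plug->D
Char 7 ('G'): step: R->2, L=1; G->plug->D->R->H->L->E->refl->D->L'->F->R'->F->plug->F
Char 8 ('A'): step: R->3, L=1; A->plug->A->R->F->L->D->refl->E->L'->H->R'->B->plug->B
Char 9 ('F'): step: R->4, L=1; F->plug->F->R->A->L->F->refl->C->L'->G->R'->A->plug->A
Char 10 ('F'): step: R->5, L=1; F->plug->F->R->B->L->H->refl->A->L'->E->R'->A->plug->A

Answer: AECBBDFBAA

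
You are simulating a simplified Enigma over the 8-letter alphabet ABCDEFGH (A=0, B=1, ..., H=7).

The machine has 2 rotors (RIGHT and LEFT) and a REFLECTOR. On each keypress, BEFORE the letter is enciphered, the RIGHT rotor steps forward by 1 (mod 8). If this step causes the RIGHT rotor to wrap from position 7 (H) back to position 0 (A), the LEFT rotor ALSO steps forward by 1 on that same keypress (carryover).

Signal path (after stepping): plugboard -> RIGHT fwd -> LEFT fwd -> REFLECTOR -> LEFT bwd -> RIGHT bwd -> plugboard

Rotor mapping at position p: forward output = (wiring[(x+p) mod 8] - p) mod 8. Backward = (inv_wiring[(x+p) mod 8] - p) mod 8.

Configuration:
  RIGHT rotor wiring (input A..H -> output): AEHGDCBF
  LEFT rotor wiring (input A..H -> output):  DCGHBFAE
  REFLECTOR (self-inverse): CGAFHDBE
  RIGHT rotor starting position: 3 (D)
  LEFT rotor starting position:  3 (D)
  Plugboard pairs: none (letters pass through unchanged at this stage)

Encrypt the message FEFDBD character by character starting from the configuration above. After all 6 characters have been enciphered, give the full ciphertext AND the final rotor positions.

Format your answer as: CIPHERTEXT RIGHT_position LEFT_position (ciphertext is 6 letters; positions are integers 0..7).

Char 1 ('F'): step: R->4, L=3; F->plug->F->R->A->L->E->refl->H->L'->G->R'->B->plug->B
Char 2 ('E'): step: R->5, L=3; E->plug->E->R->H->L->D->refl->F->L'->D->R'->D->plug->D
Char 3 ('F'): step: R->6, L=3; F->plug->F->R->A->L->E->refl->H->L'->G->R'->D->plug->D
Char 4 ('D'): step: R->7, L=3; D->plug->D->R->A->L->E->refl->H->L'->G->R'->A->plug->A
Char 5 ('B'): step: R->0, L->4 (L advanced); B->plug->B->R->E->L->H->refl->E->L'->C->R'->F->plug->F
Char 6 ('D'): step: R->1, L=4; D->plug->D->R->C->L->E->refl->H->L'->E->R'->G->plug->G
Final: ciphertext=BDDAFG, RIGHT=1, LEFT=4

Answer: BDDAFG 1 4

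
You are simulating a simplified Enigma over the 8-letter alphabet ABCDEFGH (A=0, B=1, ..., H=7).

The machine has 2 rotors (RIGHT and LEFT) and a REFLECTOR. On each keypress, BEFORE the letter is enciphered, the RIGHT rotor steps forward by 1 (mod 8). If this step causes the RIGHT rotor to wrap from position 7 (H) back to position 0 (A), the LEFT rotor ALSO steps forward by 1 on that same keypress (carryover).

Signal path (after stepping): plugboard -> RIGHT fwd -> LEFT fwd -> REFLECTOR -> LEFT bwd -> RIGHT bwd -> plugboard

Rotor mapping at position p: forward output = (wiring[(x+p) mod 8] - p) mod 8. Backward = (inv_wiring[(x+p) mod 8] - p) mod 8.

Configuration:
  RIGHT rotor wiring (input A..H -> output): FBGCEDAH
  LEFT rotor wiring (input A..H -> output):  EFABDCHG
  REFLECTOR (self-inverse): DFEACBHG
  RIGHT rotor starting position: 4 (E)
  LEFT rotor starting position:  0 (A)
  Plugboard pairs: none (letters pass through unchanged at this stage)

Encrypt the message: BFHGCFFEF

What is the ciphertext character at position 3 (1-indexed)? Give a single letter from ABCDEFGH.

Char 1 ('B'): step: R->5, L=0; B->plug->B->R->D->L->B->refl->F->L'->B->R'->F->plug->F
Char 2 ('F'): step: R->6, L=0; F->plug->F->R->E->L->D->refl->A->L'->C->R'->A->plug->A
Char 3 ('H'): step: R->7, L=0; H->plug->H->R->B->L->F->refl->B->L'->D->R'->E->plug->E

E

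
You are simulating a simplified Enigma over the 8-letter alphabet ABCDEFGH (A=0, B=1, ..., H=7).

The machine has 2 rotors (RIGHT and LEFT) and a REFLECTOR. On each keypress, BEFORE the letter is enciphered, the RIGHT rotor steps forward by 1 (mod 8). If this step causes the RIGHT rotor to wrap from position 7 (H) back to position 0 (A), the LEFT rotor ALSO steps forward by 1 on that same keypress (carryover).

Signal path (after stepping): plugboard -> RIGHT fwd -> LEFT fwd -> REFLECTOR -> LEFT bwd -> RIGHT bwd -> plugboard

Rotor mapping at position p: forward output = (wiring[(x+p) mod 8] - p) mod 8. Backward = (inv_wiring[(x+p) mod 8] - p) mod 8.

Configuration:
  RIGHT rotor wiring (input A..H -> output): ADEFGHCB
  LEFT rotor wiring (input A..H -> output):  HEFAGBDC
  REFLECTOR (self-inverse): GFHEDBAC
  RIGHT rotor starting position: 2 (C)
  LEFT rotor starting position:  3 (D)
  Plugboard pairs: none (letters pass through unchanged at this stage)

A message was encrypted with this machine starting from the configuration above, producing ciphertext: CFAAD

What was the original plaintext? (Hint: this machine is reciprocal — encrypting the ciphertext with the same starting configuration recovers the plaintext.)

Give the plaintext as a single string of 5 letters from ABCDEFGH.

Answer: DEDFB

Derivation:
Char 1 ('C'): step: R->3, L=3; C->plug->C->R->E->L->H->refl->C->L'->H->R'->D->plug->D
Char 2 ('F'): step: R->4, L=3; F->plug->F->R->H->L->C->refl->H->L'->E->R'->E->plug->E
Char 3 ('A'): step: R->5, L=3; A->plug->A->R->C->L->G->refl->A->L'->D->R'->D->plug->D
Char 4 ('A'): step: R->6, L=3; A->plug->A->R->E->L->H->refl->C->L'->H->R'->F->plug->F
Char 5 ('D'): step: R->7, L=3; D->plug->D->R->F->L->E->refl->D->L'->B->R'->B->plug->B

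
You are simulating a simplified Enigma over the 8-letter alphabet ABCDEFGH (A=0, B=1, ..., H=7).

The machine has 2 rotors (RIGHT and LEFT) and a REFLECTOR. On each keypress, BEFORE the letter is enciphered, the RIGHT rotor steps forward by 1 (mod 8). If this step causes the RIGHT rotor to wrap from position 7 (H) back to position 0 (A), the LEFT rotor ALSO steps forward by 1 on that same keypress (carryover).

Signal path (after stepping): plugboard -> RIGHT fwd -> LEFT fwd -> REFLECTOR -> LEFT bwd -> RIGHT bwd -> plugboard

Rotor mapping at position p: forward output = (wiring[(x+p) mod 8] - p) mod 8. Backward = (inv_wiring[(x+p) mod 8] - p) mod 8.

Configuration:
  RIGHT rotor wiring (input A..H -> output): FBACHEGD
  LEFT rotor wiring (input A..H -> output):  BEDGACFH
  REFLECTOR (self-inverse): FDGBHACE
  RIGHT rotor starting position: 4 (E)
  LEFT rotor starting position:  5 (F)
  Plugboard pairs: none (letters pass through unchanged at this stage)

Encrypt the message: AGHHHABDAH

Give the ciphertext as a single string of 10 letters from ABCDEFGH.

Char 1 ('A'): step: R->5, L=5; A->plug->A->R->H->L->D->refl->B->L'->G->R'->C->plug->C
Char 2 ('G'): step: R->6, L=5; G->plug->G->R->B->L->A->refl->F->L'->A->R'->A->plug->A
Char 3 ('H'): step: R->7, L=5; H->plug->H->R->H->L->D->refl->B->L'->G->R'->B->plug->B
Char 4 ('H'): step: R->0, L->6 (L advanced); H->plug->H->R->D->L->G->refl->C->L'->G->R'->G->plug->G
Char 5 ('H'): step: R->1, L=6; H->plug->H->R->E->L->F->refl->A->L'->F->R'->F->plug->F
Char 6 ('A'): step: R->2, L=6; A->plug->A->R->G->L->C->refl->G->L'->D->R'->G->plug->G
Char 7 ('B'): step: R->3, L=6; B->plug->B->R->E->L->F->refl->A->L'->F->R'->H->plug->H
Char 8 ('D'): step: R->4, L=6; D->plug->D->R->H->L->E->refl->H->L'->A->R'->B->plug->B
Char 9 ('A'): step: R->5, L=6; A->plug->A->R->H->L->E->refl->H->L'->A->R'->D->plug->D
Char 10 ('H'): step: R->6, L=6; H->plug->H->R->G->L->C->refl->G->L'->D->R'->D->plug->D

Answer: CABGFGHBDD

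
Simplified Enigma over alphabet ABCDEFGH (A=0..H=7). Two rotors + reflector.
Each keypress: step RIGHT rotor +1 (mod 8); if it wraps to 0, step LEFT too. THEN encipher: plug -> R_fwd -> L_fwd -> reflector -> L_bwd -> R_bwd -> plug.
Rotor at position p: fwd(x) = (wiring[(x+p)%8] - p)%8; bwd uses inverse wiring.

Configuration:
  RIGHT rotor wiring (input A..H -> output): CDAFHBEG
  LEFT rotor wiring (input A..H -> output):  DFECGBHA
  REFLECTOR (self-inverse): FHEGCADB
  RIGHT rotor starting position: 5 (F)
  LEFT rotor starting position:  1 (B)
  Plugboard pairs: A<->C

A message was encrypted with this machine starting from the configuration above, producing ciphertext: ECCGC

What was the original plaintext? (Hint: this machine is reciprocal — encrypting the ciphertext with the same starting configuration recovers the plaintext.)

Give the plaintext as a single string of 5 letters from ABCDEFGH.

Answer: CFABB

Derivation:
Char 1 ('E'): step: R->6, L=1; E->plug->E->R->C->L->B->refl->H->L'->G->R'->A->plug->C
Char 2 ('C'): step: R->7, L=1; C->plug->A->R->H->L->C->refl->E->L'->A->R'->F->plug->F
Char 3 ('C'): step: R->0, L->2 (L advanced); C->plug->A->R->C->L->E->refl->C->L'->A->R'->C->plug->A
Char 4 ('G'): step: R->1, L=2; G->plug->G->R->F->L->G->refl->D->L'->H->R'->B->plug->B
Char 5 ('C'): step: R->2, L=2; C->plug->A->R->G->L->B->refl->H->L'->D->R'->B->plug->B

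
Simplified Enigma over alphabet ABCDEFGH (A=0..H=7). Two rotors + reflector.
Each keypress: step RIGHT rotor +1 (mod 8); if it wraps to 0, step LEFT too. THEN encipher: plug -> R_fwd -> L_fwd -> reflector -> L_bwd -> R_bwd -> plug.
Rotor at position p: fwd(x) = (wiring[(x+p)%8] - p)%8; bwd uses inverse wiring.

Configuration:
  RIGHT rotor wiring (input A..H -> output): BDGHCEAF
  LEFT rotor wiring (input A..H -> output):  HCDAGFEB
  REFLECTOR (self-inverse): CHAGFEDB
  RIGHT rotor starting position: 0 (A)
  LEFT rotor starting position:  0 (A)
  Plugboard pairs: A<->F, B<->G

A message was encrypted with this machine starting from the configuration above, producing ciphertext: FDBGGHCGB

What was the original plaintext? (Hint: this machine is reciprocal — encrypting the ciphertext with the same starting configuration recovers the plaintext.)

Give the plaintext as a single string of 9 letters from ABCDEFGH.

Answer: BFGAADGAE

Derivation:
Char 1 ('F'): step: R->1, L=0; F->plug->A->R->C->L->D->refl->G->L'->E->R'->G->plug->B
Char 2 ('D'): step: R->2, L=0; D->plug->D->R->C->L->D->refl->G->L'->E->R'->A->plug->F
Char 3 ('B'): step: R->3, L=0; B->plug->G->R->A->L->H->refl->B->L'->H->R'->B->plug->G
Char 4 ('G'): step: R->4, L=0; G->plug->B->R->A->L->H->refl->B->L'->H->R'->F->plug->A
Char 5 ('G'): step: R->5, L=0; G->plug->B->R->D->L->A->refl->C->L'->B->R'->F->plug->A
Char 6 ('H'): step: R->6, L=0; H->plug->H->R->G->L->E->refl->F->L'->F->R'->D->plug->D
Char 7 ('C'): step: R->7, L=0; C->plug->C->R->E->L->G->refl->D->L'->C->R'->B->plug->G
Char 8 ('G'): step: R->0, L->1 (L advanced); G->plug->B->R->D->L->F->refl->E->L'->E->R'->F->plug->A
Char 9 ('B'): step: R->1, L=1; B->plug->G->R->E->L->E->refl->F->L'->D->R'->E->plug->E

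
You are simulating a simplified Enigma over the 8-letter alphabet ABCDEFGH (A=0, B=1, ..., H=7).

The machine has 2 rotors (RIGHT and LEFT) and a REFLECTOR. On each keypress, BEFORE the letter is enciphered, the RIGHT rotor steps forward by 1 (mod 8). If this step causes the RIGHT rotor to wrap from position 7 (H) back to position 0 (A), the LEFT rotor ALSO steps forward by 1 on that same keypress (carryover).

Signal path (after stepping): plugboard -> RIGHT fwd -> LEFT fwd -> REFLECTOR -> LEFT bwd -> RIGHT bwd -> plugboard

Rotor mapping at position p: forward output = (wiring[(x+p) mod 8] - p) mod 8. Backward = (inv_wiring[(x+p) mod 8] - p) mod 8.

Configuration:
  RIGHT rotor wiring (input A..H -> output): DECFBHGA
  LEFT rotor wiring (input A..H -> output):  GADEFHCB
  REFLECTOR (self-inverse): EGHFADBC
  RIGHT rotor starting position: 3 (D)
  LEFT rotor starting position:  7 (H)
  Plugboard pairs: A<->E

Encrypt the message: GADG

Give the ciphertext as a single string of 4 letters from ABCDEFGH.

Char 1 ('G'): step: R->4, L=7; G->plug->G->R->G->L->A->refl->E->L'->D->R'->B->plug->B
Char 2 ('A'): step: R->5, L=7; A->plug->E->R->H->L->D->refl->F->L'->E->R'->H->plug->H
Char 3 ('D'): step: R->6, L=7; D->plug->D->R->G->L->A->refl->E->L'->D->R'->G->plug->G
Char 4 ('G'): step: R->7, L=7; G->plug->G->R->A->L->C->refl->H->L'->B->R'->A->plug->E

Answer: BHGE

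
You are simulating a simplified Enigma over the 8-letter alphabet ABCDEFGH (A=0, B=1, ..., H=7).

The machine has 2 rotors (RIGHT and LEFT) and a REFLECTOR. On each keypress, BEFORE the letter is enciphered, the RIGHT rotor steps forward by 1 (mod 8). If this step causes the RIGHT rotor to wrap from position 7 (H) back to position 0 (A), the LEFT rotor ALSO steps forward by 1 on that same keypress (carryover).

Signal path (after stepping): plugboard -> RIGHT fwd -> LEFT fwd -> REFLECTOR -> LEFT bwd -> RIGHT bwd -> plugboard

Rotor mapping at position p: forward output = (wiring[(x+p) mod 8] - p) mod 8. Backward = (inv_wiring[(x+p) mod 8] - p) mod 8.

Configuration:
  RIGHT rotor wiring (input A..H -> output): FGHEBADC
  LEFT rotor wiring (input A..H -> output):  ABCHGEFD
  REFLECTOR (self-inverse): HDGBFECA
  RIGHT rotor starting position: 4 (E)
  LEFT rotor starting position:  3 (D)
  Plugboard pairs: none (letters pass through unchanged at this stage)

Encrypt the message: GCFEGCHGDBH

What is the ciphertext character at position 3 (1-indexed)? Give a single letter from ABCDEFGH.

Char 1 ('G'): step: R->5, L=3; G->plug->G->R->H->L->H->refl->A->L'->E->R'->H->plug->H
Char 2 ('C'): step: R->6, L=3; C->plug->C->R->H->L->H->refl->A->L'->E->R'->B->plug->B
Char 3 ('F'): step: R->7, L=3; F->plug->F->R->C->L->B->refl->D->L'->B->R'->G->plug->G

G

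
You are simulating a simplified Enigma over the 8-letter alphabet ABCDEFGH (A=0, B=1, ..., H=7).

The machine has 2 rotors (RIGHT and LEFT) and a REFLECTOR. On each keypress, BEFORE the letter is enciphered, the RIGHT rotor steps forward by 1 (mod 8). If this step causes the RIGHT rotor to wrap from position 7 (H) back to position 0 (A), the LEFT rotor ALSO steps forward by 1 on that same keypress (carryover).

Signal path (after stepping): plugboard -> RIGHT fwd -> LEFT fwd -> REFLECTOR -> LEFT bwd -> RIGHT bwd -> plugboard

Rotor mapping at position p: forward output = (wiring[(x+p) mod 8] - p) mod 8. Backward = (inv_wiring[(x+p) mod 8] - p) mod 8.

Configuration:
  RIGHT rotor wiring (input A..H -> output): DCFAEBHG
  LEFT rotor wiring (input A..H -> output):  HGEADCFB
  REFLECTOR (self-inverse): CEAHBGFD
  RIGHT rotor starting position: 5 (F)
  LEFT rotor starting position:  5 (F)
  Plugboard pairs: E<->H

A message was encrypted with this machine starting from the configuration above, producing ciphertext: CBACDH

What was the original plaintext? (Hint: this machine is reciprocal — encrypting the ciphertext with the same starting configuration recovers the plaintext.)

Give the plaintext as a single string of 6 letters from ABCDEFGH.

Answer: GGCECA

Derivation:
Char 1 ('C'): step: R->6, L=5; C->plug->C->R->F->L->H->refl->D->L'->G->R'->G->plug->G
Char 2 ('B'): step: R->7, L=5; B->plug->B->R->E->L->B->refl->E->L'->C->R'->G->plug->G
Char 3 ('A'): step: R->0, L->6 (L advanced); A->plug->A->R->D->L->A->refl->C->L'->F->R'->C->plug->C
Char 4 ('C'): step: R->1, L=6; C->plug->C->R->H->L->E->refl->B->L'->C->R'->H->plug->E
Char 5 ('D'): step: R->2, L=6; D->plug->D->R->H->L->E->refl->B->L'->C->R'->C->plug->C
Char 6 ('H'): step: R->3, L=6; H->plug->E->R->D->L->A->refl->C->L'->F->R'->A->plug->A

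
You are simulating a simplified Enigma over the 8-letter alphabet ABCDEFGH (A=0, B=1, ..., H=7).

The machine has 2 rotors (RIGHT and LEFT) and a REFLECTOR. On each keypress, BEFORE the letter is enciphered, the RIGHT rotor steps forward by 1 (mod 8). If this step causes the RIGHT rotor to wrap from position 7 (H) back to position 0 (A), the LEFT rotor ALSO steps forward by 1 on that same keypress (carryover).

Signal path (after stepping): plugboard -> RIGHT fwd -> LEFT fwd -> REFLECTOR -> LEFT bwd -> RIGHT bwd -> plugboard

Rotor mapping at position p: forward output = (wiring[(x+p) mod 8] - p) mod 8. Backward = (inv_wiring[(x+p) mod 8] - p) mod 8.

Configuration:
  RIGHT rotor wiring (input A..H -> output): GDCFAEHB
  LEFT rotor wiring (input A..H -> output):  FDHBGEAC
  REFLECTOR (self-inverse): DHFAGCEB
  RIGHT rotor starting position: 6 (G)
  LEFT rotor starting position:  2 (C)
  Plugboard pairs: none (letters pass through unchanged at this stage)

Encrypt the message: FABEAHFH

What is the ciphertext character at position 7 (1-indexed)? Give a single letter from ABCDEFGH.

Char 1 ('F'): step: R->7, L=2; F->plug->F->R->B->L->H->refl->B->L'->H->R'->B->plug->B
Char 2 ('A'): step: R->0, L->3 (L advanced); A->plug->A->R->G->L->A->refl->D->L'->B->R'->H->plug->H
Char 3 ('B'): step: R->1, L=3; B->plug->B->R->B->L->D->refl->A->L'->G->R'->F->plug->F
Char 4 ('E'): step: R->2, L=3; E->plug->E->R->F->L->C->refl->F->L'->D->R'->B->plug->B
Char 5 ('A'): step: R->3, L=3; A->plug->A->R->C->L->B->refl->H->L'->E->R'->D->plug->D
Char 6 ('H'): step: R->4, L=3; H->plug->H->R->B->L->D->refl->A->L'->G->R'->G->plug->G
Char 7 ('F'): step: R->5, L=3; F->plug->F->R->F->L->C->refl->F->L'->D->R'->H->plug->H

H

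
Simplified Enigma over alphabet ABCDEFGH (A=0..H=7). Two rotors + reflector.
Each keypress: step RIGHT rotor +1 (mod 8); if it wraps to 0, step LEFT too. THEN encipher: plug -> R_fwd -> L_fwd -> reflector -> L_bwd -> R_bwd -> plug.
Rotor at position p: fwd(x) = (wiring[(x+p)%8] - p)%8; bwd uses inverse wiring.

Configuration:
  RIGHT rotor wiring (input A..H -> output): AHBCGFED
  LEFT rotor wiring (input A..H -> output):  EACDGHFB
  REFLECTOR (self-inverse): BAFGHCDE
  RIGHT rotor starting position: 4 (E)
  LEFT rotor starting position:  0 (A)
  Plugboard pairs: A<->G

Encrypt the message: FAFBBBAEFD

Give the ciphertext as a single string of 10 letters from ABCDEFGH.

Char 1 ('F'): step: R->5, L=0; F->plug->F->R->E->L->G->refl->D->L'->D->R'->D->plug->D
Char 2 ('A'): step: R->6, L=0; A->plug->G->R->A->L->E->refl->H->L'->F->R'->B->plug->B
Char 3 ('F'): step: R->7, L=0; F->plug->F->R->H->L->B->refl->A->L'->B->R'->B->plug->B
Char 4 ('B'): step: R->0, L->1 (L advanced); B->plug->B->R->H->L->D->refl->G->L'->E->R'->G->plug->A
Char 5 ('B'): step: R->1, L=1; B->plug->B->R->A->L->H->refl->E->L'->F->R'->D->plug->D
Char 6 ('B'): step: R->2, L=1; B->plug->B->R->A->L->H->refl->E->L'->F->R'->H->plug->H
Char 7 ('A'): step: R->3, L=1; A->plug->G->R->E->L->G->refl->D->L'->H->R'->A->plug->G
Char 8 ('E'): step: R->4, L=1; E->plug->E->R->E->L->G->refl->D->L'->H->R'->D->plug->D
Char 9 ('F'): step: R->5, L=1; F->plug->F->R->E->L->G->refl->D->L'->H->R'->B->plug->B
Char 10 ('D'): step: R->6, L=1; D->plug->D->R->B->L->B->refl->A->L'->G->R'->A->plug->G

Answer: DBBADHGDBG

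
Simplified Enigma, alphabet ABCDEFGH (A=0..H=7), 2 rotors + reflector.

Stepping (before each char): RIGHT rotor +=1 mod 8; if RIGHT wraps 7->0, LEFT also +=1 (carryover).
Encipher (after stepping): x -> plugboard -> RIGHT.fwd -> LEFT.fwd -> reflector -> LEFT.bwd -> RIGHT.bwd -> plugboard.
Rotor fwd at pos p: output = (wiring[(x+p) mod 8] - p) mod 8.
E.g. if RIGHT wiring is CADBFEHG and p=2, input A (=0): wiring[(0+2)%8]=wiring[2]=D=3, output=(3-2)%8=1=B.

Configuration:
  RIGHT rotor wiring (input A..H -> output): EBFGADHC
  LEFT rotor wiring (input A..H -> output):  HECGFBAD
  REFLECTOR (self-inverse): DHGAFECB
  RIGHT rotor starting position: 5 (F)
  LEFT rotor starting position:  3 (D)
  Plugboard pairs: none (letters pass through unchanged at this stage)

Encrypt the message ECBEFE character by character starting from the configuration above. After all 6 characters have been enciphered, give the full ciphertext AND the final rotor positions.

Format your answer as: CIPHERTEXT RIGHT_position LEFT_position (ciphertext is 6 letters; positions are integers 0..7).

Answer: CFHGAG 3 4

Derivation:
Char 1 ('E'): step: R->6, L=3; E->plug->E->R->H->L->H->refl->B->L'->G->R'->C->plug->C
Char 2 ('C'): step: R->7, L=3; C->plug->C->R->C->L->G->refl->C->L'->B->R'->F->plug->F
Char 3 ('B'): step: R->0, L->4 (L advanced); B->plug->B->R->B->L->F->refl->E->L'->C->R'->H->plug->H
Char 4 ('E'): step: R->1, L=4; E->plug->E->R->C->L->E->refl->F->L'->B->R'->G->plug->G
Char 5 ('F'): step: R->2, L=4; F->plug->F->R->A->L->B->refl->H->L'->D->R'->A->plug->A
Char 6 ('E'): step: R->3, L=4; E->plug->E->R->H->L->C->refl->G->L'->G->R'->G->plug->G
Final: ciphertext=CFHGAG, RIGHT=3, LEFT=4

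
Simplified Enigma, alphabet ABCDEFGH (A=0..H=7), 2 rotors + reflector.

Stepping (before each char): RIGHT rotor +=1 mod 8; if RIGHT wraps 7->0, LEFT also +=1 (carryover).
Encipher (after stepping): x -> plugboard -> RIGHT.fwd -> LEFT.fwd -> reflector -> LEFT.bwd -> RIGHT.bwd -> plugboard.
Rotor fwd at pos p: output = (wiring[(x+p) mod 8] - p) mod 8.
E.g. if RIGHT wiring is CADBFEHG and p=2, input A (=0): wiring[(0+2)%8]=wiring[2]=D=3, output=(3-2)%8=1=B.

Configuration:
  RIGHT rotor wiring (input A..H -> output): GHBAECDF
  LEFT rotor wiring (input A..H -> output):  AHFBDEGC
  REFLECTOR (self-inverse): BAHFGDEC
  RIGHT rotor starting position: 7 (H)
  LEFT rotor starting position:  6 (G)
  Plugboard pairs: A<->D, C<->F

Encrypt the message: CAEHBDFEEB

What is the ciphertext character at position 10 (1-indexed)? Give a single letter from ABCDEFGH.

Char 1 ('C'): step: R->0, L->7 (L advanced); C->plug->F->R->C->L->A->refl->B->L'->B->R'->C->plug->F
Char 2 ('A'): step: R->1, L=7; A->plug->D->R->D->L->G->refl->E->L'->F->R'->H->plug->H
Char 3 ('E'): step: R->2, L=7; E->plug->E->R->B->L->B->refl->A->L'->C->R'->C->plug->F
Char 4 ('H'): step: R->3, L=7; H->plug->H->R->G->L->F->refl->D->L'->A->R'->D->plug->A
Char 5 ('B'): step: R->4, L=7; B->plug->B->R->G->L->F->refl->D->L'->A->R'->A->plug->D
Char 6 ('D'): step: R->5, L=7; D->plug->A->R->F->L->E->refl->G->L'->D->R'->G->plug->G
Char 7 ('F'): step: R->6, L=7; F->plug->C->R->A->L->D->refl->F->L'->G->R'->G->plug->G
Char 8 ('E'): step: R->7, L=7; E->plug->E->R->B->L->B->refl->A->L'->C->R'->D->plug->A
Char 9 ('E'): step: R->0, L->0 (L advanced); E->plug->E->R->E->L->D->refl->F->L'->C->R'->F->plug->C
Char 10 ('B'): step: R->1, L=0; B->plug->B->R->A->L->A->refl->B->L'->D->R'->D->plug->A

A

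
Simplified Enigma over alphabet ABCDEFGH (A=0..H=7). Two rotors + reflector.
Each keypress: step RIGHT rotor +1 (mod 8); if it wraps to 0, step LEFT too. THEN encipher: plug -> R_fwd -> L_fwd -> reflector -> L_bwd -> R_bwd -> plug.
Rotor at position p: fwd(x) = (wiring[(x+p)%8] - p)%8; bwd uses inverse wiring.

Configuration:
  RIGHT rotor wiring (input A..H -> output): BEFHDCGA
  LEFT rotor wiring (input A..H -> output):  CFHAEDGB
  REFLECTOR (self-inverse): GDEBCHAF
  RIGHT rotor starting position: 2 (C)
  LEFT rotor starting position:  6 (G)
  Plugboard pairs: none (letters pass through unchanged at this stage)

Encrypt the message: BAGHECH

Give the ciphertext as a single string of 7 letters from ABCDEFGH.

Char 1 ('B'): step: R->3, L=6; B->plug->B->R->A->L->A->refl->G->L'->G->R'->F->plug->F
Char 2 ('A'): step: R->4, L=6; A->plug->A->R->H->L->F->refl->H->L'->D->R'->H->plug->H
Char 3 ('G'): step: R->5, L=6; G->plug->G->R->C->L->E->refl->C->L'->F->R'->A->plug->A
Char 4 ('H'): step: R->6, L=6; H->plug->H->R->E->L->B->refl->D->L'->B->R'->F->plug->F
Char 5 ('E'): step: R->7, L=6; E->plug->E->R->A->L->A->refl->G->L'->G->R'->D->plug->D
Char 6 ('C'): step: R->0, L->7 (L advanced); C->plug->C->R->F->L->F->refl->H->L'->H->R'->D->plug->D
Char 7 ('H'): step: R->1, L=7; H->plug->H->R->A->L->C->refl->E->L'->G->R'->C->plug->C

Answer: FHAFDDC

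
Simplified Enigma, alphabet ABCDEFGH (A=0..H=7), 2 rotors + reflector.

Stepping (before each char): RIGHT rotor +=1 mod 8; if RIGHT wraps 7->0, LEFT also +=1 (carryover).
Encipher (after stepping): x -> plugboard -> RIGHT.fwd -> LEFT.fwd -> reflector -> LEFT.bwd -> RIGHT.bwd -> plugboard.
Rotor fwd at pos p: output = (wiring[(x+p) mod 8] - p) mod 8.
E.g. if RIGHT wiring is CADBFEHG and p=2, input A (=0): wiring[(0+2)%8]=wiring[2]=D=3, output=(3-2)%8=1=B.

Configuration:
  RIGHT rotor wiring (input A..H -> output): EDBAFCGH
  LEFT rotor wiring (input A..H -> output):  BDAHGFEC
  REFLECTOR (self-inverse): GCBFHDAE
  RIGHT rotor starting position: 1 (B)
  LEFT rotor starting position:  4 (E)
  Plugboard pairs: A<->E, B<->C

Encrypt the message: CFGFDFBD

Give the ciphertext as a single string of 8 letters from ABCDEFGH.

Answer: FGCDBCCC

Derivation:
Char 1 ('C'): step: R->2, L=4; C->plug->B->R->G->L->E->refl->H->L'->F->R'->F->plug->F
Char 2 ('F'): step: R->3, L=4; F->plug->F->R->B->L->B->refl->C->L'->A->R'->G->plug->G
Char 3 ('G'): step: R->4, L=4; G->plug->G->R->F->L->H->refl->E->L'->G->R'->B->plug->C
Char 4 ('F'): step: R->5, L=4; F->plug->F->R->E->L->F->refl->D->L'->H->R'->D->plug->D
Char 5 ('D'): step: R->6, L=4; D->plug->D->R->F->L->H->refl->E->L'->G->R'->C->plug->B
Char 6 ('F'): step: R->7, L=4; F->plug->F->R->G->L->E->refl->H->L'->F->R'->B->plug->C
Char 7 ('B'): step: R->0, L->5 (L advanced); B->plug->C->R->B->L->H->refl->E->L'->D->R'->B->plug->C
Char 8 ('D'): step: R->1, L=5; D->plug->D->R->E->L->G->refl->A->L'->A->R'->B->plug->C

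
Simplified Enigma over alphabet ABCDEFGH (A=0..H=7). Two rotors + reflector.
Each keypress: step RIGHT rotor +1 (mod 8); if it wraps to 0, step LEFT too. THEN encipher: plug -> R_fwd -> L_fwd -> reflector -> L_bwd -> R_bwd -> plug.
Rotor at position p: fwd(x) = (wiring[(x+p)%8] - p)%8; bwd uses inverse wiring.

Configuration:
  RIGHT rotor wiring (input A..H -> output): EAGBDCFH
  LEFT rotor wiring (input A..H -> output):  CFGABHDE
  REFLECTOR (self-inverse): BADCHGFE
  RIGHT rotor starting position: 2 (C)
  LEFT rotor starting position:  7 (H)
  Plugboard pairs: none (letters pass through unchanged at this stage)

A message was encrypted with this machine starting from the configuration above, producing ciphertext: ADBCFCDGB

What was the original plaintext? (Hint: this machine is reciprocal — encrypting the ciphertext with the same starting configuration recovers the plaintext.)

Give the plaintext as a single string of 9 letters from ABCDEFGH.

Answer: EACHHBECA

Derivation:
Char 1 ('A'): step: R->3, L=7; A->plug->A->R->G->L->A->refl->B->L'->E->R'->E->plug->E
Char 2 ('D'): step: R->4, L=7; D->plug->D->R->D->L->H->refl->E->L'->H->R'->A->plug->A
Char 3 ('B'): step: R->5, L=7; B->plug->B->R->A->L->F->refl->G->L'->C->R'->C->plug->C
Char 4 ('C'): step: R->6, L=7; C->plug->C->R->G->L->A->refl->B->L'->E->R'->H->plug->H
Char 5 ('F'): step: R->7, L=7; F->plug->F->R->E->L->B->refl->A->L'->G->R'->H->plug->H
Char 6 ('C'): step: R->0, L->0 (L advanced); C->plug->C->R->G->L->D->refl->C->L'->A->R'->B->plug->B
Char 7 ('D'): step: R->1, L=0; D->plug->D->R->C->L->G->refl->F->L'->B->R'->E->plug->E
Char 8 ('G'): step: R->2, L=0; G->plug->G->R->C->L->G->refl->F->L'->B->R'->C->plug->C
Char 9 ('B'): step: R->3, L=0; B->plug->B->R->A->L->C->refl->D->L'->G->R'->A->plug->A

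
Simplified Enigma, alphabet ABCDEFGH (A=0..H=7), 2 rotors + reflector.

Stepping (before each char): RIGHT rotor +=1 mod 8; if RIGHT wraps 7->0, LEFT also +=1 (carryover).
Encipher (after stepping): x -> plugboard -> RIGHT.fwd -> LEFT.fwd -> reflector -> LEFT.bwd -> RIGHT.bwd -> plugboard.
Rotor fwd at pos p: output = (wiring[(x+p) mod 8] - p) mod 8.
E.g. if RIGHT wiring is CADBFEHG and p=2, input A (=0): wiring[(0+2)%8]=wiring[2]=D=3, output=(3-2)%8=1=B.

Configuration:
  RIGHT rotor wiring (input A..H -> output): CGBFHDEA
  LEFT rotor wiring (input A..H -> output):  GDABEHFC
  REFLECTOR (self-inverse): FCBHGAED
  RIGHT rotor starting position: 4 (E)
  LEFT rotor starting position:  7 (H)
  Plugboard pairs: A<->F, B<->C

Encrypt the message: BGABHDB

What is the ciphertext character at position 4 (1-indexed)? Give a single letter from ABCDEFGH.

Char 1 ('B'): step: R->5, L=7; B->plug->C->R->D->L->B->refl->C->L'->E->R'->F->plug->A
Char 2 ('G'): step: R->6, L=7; G->plug->G->R->B->L->H->refl->D->L'->A->R'->D->plug->D
Char 3 ('A'): step: R->7, L=7; A->plug->F->R->A->L->D->refl->H->L'->B->R'->A->plug->F
Char 4 ('B'): step: R->0, L->0 (L advanced); B->plug->C->R->B->L->D->refl->H->L'->F->R'->D->plug->D

D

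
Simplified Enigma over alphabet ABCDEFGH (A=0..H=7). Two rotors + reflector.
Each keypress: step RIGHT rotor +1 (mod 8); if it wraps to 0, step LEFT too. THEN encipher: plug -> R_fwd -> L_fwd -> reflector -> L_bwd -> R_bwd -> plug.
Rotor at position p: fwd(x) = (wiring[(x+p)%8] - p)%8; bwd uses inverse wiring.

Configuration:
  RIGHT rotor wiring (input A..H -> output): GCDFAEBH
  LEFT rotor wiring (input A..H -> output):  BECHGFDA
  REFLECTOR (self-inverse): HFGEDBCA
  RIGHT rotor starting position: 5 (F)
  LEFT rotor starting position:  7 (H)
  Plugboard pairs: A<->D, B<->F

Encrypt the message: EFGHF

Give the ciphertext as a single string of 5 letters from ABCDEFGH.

Char 1 ('E'): step: R->6, L=7; E->plug->E->R->F->L->H->refl->A->L'->E->R'->D->plug->A
Char 2 ('F'): step: R->7, L=7; F->plug->B->R->H->L->E->refl->D->L'->D->R'->C->plug->C
Char 3 ('G'): step: R->0, L->0 (L advanced); G->plug->G->R->B->L->E->refl->D->L'->G->R'->A->plug->D
Char 4 ('H'): step: R->1, L=0; H->plug->H->R->F->L->F->refl->B->L'->A->R'->F->plug->B
Char 5 ('F'): step: R->2, L=0; F->plug->B->R->D->L->H->refl->A->L'->H->R'->E->plug->E

Answer: ACDBE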